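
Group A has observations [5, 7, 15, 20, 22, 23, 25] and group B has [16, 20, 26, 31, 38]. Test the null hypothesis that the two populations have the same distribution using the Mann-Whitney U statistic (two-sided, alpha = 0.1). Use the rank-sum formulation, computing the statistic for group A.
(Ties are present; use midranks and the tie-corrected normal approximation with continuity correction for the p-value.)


Step 1: Combine and sort all 12 observations; assign midranks.
sorted (value, group): (5,X), (7,X), (15,X), (16,Y), (20,X), (20,Y), (22,X), (23,X), (25,X), (26,Y), (31,Y), (38,Y)
ranks: 5->1, 7->2, 15->3, 16->4, 20->5.5, 20->5.5, 22->7, 23->8, 25->9, 26->10, 31->11, 38->12
Step 2: Rank sum for X: R1 = 1 + 2 + 3 + 5.5 + 7 + 8 + 9 = 35.5.
Step 3: U_X = R1 - n1(n1+1)/2 = 35.5 - 7*8/2 = 35.5 - 28 = 7.5.
       U_Y = n1*n2 - U_X = 35 - 7.5 = 27.5.
Step 4: Ties are present, so use the tie-corrected normal approximation (with continuity correction) for the p-value.
Step 5: p-value = 0.122225; compare to alpha = 0.1. fail to reject H0.

U_X = 7.5, p = 0.122225, fail to reject H0 at alpha = 0.1.


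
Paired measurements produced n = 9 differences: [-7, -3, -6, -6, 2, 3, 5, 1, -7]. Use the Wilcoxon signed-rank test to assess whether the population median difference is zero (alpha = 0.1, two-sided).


Step 1: Drop any zero differences (none here) and take |d_i|.
|d| = [7, 3, 6, 6, 2, 3, 5, 1, 7]
Step 2: Midrank |d_i| (ties get averaged ranks).
ranks: |7|->8.5, |3|->3.5, |6|->6.5, |6|->6.5, |2|->2, |3|->3.5, |5|->5, |1|->1, |7|->8.5
Step 3: Attach original signs; sum ranks with positive sign and with negative sign.
W+ = 2 + 3.5 + 5 + 1 = 11.5
W- = 8.5 + 3.5 + 6.5 + 6.5 + 8.5 = 33.5
(Check: W+ + W- = 45 should equal n(n+1)/2 = 45.)
Step 4: Test statistic W = min(W+, W-) = 11.5.
Step 5: Ties in |d|, so use the tie-corrected normal approximation.
        E[W] = n(n+1)/4 = 9*10/4 = 22.5.
        Tie groups: |d|=3 (t=2), |d|=6 (t=2), |d|=7 (t=2); sum(t^3 - t) = 18.
        Var[W] = n(n+1)(2n+1)/24 - sum(t^3-t)/48 = 1710/24 - 18/48 = 70.875.
        z = (W - E[W]) / sqrt(Var[W]) = (11.5 - 22.5) / 8.4187 = -1.3066.
        Two-sided p = 2*Phi(z) = 0.191345.
Step 6: alpha = 0.1. fail to reject H0.

W+ = 11.5, W- = 33.5, W = min = 11.5, p = 0.191345, fail to reject H0.


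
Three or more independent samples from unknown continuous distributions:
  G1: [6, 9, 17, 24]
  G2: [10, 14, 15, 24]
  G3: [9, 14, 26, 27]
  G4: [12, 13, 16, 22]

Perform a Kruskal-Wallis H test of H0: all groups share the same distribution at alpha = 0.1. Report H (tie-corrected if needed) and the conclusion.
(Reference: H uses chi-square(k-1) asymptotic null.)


Step 1: Combine all N = 16 observations and assign midranks.
sorted (value, group, rank): (6,G1,1), (9,G1,2.5), (9,G3,2.5), (10,G2,4), (12,G4,5), (13,G4,6), (14,G2,7.5), (14,G3,7.5), (15,G2,9), (16,G4,10), (17,G1,11), (22,G4,12), (24,G1,13.5), (24,G2,13.5), (26,G3,15), (27,G3,16)
Step 2: Sum ranks within each group.
R_1 = 28 (n_1 = 4)
R_2 = 34 (n_2 = 4)
R_3 = 41 (n_3 = 4)
R_4 = 33 (n_4 = 4)
Step 3: H = 12/(N(N+1)) * sum(R_i^2/n_i) - 3(N+1)
     = 12/(16*17) * (28^2/4 + 34^2/4 + 41^2/4 + 33^2/4) - 3*17
     = 0.044118 * 1177.5 - 51
     = 0.948529.
Step 4: Ties present; correction factor C = 1 - 18/(16^3 - 16) = 0.995588. Corrected H = 0.948529 / 0.995588 = 0.952733.
Step 5: Under H0, H ~ chi^2(3); p-value = 0.812687.
Step 6: alpha = 0.1. fail to reject H0.

H = 0.9527, df = 3, p = 0.812687, fail to reject H0.


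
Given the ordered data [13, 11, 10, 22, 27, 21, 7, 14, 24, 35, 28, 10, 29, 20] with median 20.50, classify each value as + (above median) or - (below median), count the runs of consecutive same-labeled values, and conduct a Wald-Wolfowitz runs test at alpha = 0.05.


Step 1: Compute median = 20.50; label A = above, B = below.
Labels in order: BBBAAABBAAABAB  (n_A = 7, n_B = 7)
Step 2: Count runs R = 7.
Step 3: Under H0 (random ordering), E[R] = 2*n_A*n_B/(n_A+n_B) + 1 = 2*7*7/14 + 1 = 8.0000.
        Var[R] = 2*n_A*n_B*(2*n_A*n_B - n_A - n_B) / ((n_A+n_B)^2 * (n_A+n_B-1)) = 8232/2548 = 3.2308.
        SD[R] = 1.7974.
Step 4: Continuity-corrected z = (R + 0.5 - E[R]) / SD[R] = (7 + 0.5 - 8.0000) / 1.7974 = -0.2782.
Step 5: Two-sided p-value via normal approximation = 2*(1 - Phi(|z|)) = 0.780879.
Step 6: alpha = 0.05. fail to reject H0.

R = 7, z = -0.2782, p = 0.780879, fail to reject H0.


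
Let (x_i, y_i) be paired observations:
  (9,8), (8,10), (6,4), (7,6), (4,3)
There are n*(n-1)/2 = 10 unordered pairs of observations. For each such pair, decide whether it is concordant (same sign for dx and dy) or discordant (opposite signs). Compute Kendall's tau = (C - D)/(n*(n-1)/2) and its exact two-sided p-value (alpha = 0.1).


Step 1: Enumerate the 10 unordered pairs (i,j) with i<j and classify each by sign(x_j-x_i) * sign(y_j-y_i).
  (1,2):dx=-1,dy=+2->D; (1,3):dx=-3,dy=-4->C; (1,4):dx=-2,dy=-2->C; (1,5):dx=-5,dy=-5->C
  (2,3):dx=-2,dy=-6->C; (2,4):dx=-1,dy=-4->C; (2,5):dx=-4,dy=-7->C; (3,4):dx=+1,dy=+2->C
  (3,5):dx=-2,dy=-1->C; (4,5):dx=-3,dy=-3->C
Step 2: C = 9, D = 1, total pairs = 10.
Step 3: tau = (C - D)/(n(n-1)/2) = (9 - 1)/10 = 0.800000.
Step 4: Exact two-sided p-value (enumerate n! = 120 permutations of y under H0): p = 0.083333.
Step 5: alpha = 0.1. reject H0.

tau_b = 0.8000 (C=9, D=1), p = 0.083333, reject H0.


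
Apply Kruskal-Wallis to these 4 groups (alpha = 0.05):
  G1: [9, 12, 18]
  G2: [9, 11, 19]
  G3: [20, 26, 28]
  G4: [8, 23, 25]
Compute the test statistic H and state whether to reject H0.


Step 1: Combine all N = 12 observations and assign midranks.
sorted (value, group, rank): (8,G4,1), (9,G1,2.5), (9,G2,2.5), (11,G2,4), (12,G1,5), (18,G1,6), (19,G2,7), (20,G3,8), (23,G4,9), (25,G4,10), (26,G3,11), (28,G3,12)
Step 2: Sum ranks within each group.
R_1 = 13.5 (n_1 = 3)
R_2 = 13.5 (n_2 = 3)
R_3 = 31 (n_3 = 3)
R_4 = 20 (n_4 = 3)
Step 3: H = 12/(N(N+1)) * sum(R_i^2/n_i) - 3(N+1)
     = 12/(12*13) * (13.5^2/3 + 13.5^2/3 + 31^2/3 + 20^2/3) - 3*13
     = 0.076923 * 575.167 - 39
     = 5.243590.
Step 4: Ties present; correction factor C = 1 - 6/(12^3 - 12) = 0.996503. Corrected H = 5.243590 / 0.996503 = 5.261988.
Step 5: Under H0, H ~ chi^2(3); p-value = 0.153588.
Step 6: alpha = 0.05. fail to reject H0.

H = 5.2620, df = 3, p = 0.153588, fail to reject H0.


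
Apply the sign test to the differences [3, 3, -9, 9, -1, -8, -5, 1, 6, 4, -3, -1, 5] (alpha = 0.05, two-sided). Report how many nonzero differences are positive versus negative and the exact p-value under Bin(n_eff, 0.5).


Step 1: Discard zero differences. Original n = 13; n_eff = number of nonzero differences = 13.
Nonzero differences (with sign): +3, +3, -9, +9, -1, -8, -5, +1, +6, +4, -3, -1, +5
Step 2: Count signs: positive = 7, negative = 6.
Step 3: Under H0: P(positive) = 0.5, so the number of positives S ~ Bin(13, 0.5).
Step 4: Two-sided exact p-value = sum of Bin(13,0.5) probabilities at or below the observed probability = 1.000000.
Step 5: alpha = 0.05. fail to reject H0.

n_eff = 13, pos = 7, neg = 6, p = 1.000000, fail to reject H0.


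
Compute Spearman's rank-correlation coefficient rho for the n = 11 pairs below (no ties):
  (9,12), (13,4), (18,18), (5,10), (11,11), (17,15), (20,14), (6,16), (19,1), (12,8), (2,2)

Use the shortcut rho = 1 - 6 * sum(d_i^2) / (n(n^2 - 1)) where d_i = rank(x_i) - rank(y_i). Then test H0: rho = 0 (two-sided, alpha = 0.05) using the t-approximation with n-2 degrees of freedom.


Step 1: Rank x and y separately (midranks; no ties here).
rank(x): 9->4, 13->7, 18->9, 5->2, 11->5, 17->8, 20->11, 6->3, 19->10, 12->6, 2->1
rank(y): 12->7, 4->3, 18->11, 10->5, 11->6, 15->9, 14->8, 16->10, 1->1, 8->4, 2->2
Step 2: d_i = R_x(i) - R_y(i); compute d_i^2.
  (4-7)^2=9, (7-3)^2=16, (9-11)^2=4, (2-5)^2=9, (5-6)^2=1, (8-9)^2=1, (11-8)^2=9, (3-10)^2=49, (10-1)^2=81, (6-4)^2=4, (1-2)^2=1
sum(d^2) = 184.
Step 3: rho = 1 - 6*184 / (11*(11^2 - 1)) = 1 - 1104/1320 = 0.163636.
Step 4: Under H0, t = rho * sqrt((n-2)/(1-rho^2)) = 0.4976 ~ t(9).
Step 5: Two-sided p-value from the t-distribution with 9 df = 0.630685.
Step 6: alpha = 0.05. fail to reject H0.

rho = 0.1636, p = 0.630685, fail to reject H0 at alpha = 0.05.


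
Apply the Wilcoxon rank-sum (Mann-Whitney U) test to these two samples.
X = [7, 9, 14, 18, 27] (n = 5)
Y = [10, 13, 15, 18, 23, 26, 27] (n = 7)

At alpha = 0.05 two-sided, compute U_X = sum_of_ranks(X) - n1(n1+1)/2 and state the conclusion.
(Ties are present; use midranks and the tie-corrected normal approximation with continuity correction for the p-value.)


Step 1: Combine and sort all 12 observations; assign midranks.
sorted (value, group): (7,X), (9,X), (10,Y), (13,Y), (14,X), (15,Y), (18,X), (18,Y), (23,Y), (26,Y), (27,X), (27,Y)
ranks: 7->1, 9->2, 10->3, 13->4, 14->5, 15->6, 18->7.5, 18->7.5, 23->9, 26->10, 27->11.5, 27->11.5
Step 2: Rank sum for X: R1 = 1 + 2 + 5 + 7.5 + 11.5 = 27.
Step 3: U_X = R1 - n1(n1+1)/2 = 27 - 5*6/2 = 27 - 15 = 12.
       U_Y = n1*n2 - U_X = 35 - 12 = 23.
Step 4: Ties are present, so use the tie-corrected normal approximation (with continuity correction) for the p-value.
Step 5: p-value = 0.415157; compare to alpha = 0.05. fail to reject H0.

U_X = 12, p = 0.415157, fail to reject H0 at alpha = 0.05.


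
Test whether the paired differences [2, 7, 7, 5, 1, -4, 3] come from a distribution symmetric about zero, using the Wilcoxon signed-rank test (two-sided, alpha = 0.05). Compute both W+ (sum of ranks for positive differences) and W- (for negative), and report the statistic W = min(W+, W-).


Step 1: Drop any zero differences (none here) and take |d_i|.
|d| = [2, 7, 7, 5, 1, 4, 3]
Step 2: Midrank |d_i| (ties get averaged ranks).
ranks: |2|->2, |7|->6.5, |7|->6.5, |5|->5, |1|->1, |4|->4, |3|->3
Step 3: Attach original signs; sum ranks with positive sign and with negative sign.
W+ = 2 + 6.5 + 6.5 + 5 + 1 + 3 = 24
W- = 4 = 4
(Check: W+ + W- = 28 should equal n(n+1)/2 = 28.)
Step 4: Test statistic W = min(W+, W-) = 4.
Step 5: Ties in |d|, so use the tie-corrected normal approximation.
        E[W] = n(n+1)/4 = 7*8/4 = 14.
        Tie groups: |d|=7 (t=2); sum(t^3 - t) = 6.
        Var[W] = n(n+1)(2n+1)/24 - sum(t^3-t)/48 = 840/24 - 6/48 = 34.875.
        z = (W - E[W]) / sqrt(Var[W]) = (4 - 14) / 5.9055 = -1.6933.
        Two-sided p = 2*Phi(z) = 0.090392.
Step 6: alpha = 0.05. fail to reject H0.

W+ = 24, W- = 4, W = min = 4, p = 0.090392, fail to reject H0.


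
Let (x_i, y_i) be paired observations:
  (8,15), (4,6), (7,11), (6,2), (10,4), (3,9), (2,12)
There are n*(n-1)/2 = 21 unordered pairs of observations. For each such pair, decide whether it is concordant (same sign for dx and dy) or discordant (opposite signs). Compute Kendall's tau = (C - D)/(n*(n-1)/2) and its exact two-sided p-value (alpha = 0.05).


Step 1: Enumerate the 21 unordered pairs (i,j) with i<j and classify each by sign(x_j-x_i) * sign(y_j-y_i).
  (1,2):dx=-4,dy=-9->C; (1,3):dx=-1,dy=-4->C; (1,4):dx=-2,dy=-13->C; (1,5):dx=+2,dy=-11->D
  (1,6):dx=-5,dy=-6->C; (1,7):dx=-6,dy=-3->C; (2,3):dx=+3,dy=+5->C; (2,4):dx=+2,dy=-4->D
  (2,5):dx=+6,dy=-2->D; (2,6):dx=-1,dy=+3->D; (2,7):dx=-2,dy=+6->D; (3,4):dx=-1,dy=-9->C
  (3,5):dx=+3,dy=-7->D; (3,6):dx=-4,dy=-2->C; (3,7):dx=-5,dy=+1->D; (4,5):dx=+4,dy=+2->C
  (4,6):dx=-3,dy=+7->D; (4,7):dx=-4,dy=+10->D; (5,6):dx=-7,dy=+5->D; (5,7):dx=-8,dy=+8->D
  (6,7):dx=-1,dy=+3->D
Step 2: C = 9, D = 12, total pairs = 21.
Step 3: tau = (C - D)/(n(n-1)/2) = (9 - 12)/21 = -0.142857.
Step 4: Exact two-sided p-value (enumerate n! = 5040 permutations of y under H0): p = 0.772619.
Step 5: alpha = 0.05. fail to reject H0.

tau_b = -0.1429 (C=9, D=12), p = 0.772619, fail to reject H0.


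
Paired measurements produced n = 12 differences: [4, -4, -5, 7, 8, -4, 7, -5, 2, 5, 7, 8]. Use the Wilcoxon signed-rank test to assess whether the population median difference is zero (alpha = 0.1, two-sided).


Step 1: Drop any zero differences (none here) and take |d_i|.
|d| = [4, 4, 5, 7, 8, 4, 7, 5, 2, 5, 7, 8]
Step 2: Midrank |d_i| (ties get averaged ranks).
ranks: |4|->3, |4|->3, |5|->6, |7|->9, |8|->11.5, |4|->3, |7|->9, |5|->6, |2|->1, |5|->6, |7|->9, |8|->11.5
Step 3: Attach original signs; sum ranks with positive sign and with negative sign.
W+ = 3 + 9 + 11.5 + 9 + 1 + 6 + 9 + 11.5 = 60
W- = 3 + 6 + 3 + 6 = 18
(Check: W+ + W- = 78 should equal n(n+1)/2 = 78.)
Step 4: Test statistic W = min(W+, W-) = 18.
Step 5: Ties in |d|, so use the tie-corrected normal approximation.
        E[W] = n(n+1)/4 = 12*13/4 = 39.
        Tie groups: |d|=4 (t=3), |d|=5 (t=3), |d|=7 (t=3), |d|=8 (t=2); sum(t^3 - t) = 78.
        Var[W] = n(n+1)(2n+1)/24 - sum(t^3-t)/48 = 3900/24 - 78/48 = 160.875.
        z = (W - E[W]) / sqrt(Var[W]) = (18 - 39) / 12.6837 = -1.6557.
        Two-sided p = 2*Phi(z) = 0.097788.
Step 6: alpha = 0.1. reject H0.

W+ = 60, W- = 18, W = min = 18, p = 0.097788, reject H0.


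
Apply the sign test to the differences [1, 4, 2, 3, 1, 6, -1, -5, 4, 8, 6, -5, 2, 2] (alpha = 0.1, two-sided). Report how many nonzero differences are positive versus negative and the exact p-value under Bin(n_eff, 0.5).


Step 1: Discard zero differences. Original n = 14; n_eff = number of nonzero differences = 14.
Nonzero differences (with sign): +1, +4, +2, +3, +1, +6, -1, -5, +4, +8, +6, -5, +2, +2
Step 2: Count signs: positive = 11, negative = 3.
Step 3: Under H0: P(positive) = 0.5, so the number of positives S ~ Bin(14, 0.5).
Step 4: Two-sided exact p-value = sum of Bin(14,0.5) probabilities at or below the observed probability = 0.057373.
Step 5: alpha = 0.1. reject H0.

n_eff = 14, pos = 11, neg = 3, p = 0.057373, reject H0.


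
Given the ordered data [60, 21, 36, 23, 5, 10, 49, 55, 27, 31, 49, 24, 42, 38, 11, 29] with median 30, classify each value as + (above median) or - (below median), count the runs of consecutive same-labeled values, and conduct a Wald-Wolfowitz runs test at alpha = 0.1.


Step 1: Compute median = 30; label A = above, B = below.
Labels in order: ABABBBAABAABAABB  (n_A = 8, n_B = 8)
Step 2: Count runs R = 10.
Step 3: Under H0 (random ordering), E[R] = 2*n_A*n_B/(n_A+n_B) + 1 = 2*8*8/16 + 1 = 9.0000.
        Var[R] = 2*n_A*n_B*(2*n_A*n_B - n_A - n_B) / ((n_A+n_B)^2 * (n_A+n_B-1)) = 14336/3840 = 3.7333.
        SD[R] = 1.9322.
Step 4: Continuity-corrected z = (R - 0.5 - E[R]) / SD[R] = (10 - 0.5 - 9.0000) / 1.9322 = 0.2588.
Step 5: Two-sided p-value via normal approximation = 2*(1 - Phi(|z|)) = 0.795809.
Step 6: alpha = 0.1. fail to reject H0.

R = 10, z = 0.2588, p = 0.795809, fail to reject H0.


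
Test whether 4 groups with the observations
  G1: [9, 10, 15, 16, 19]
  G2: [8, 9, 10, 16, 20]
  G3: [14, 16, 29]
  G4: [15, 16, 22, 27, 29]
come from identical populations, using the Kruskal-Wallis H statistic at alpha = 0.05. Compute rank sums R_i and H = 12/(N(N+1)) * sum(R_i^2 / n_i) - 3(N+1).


Step 1: Combine all N = 18 observations and assign midranks.
sorted (value, group, rank): (8,G2,1), (9,G1,2.5), (9,G2,2.5), (10,G1,4.5), (10,G2,4.5), (14,G3,6), (15,G1,7.5), (15,G4,7.5), (16,G1,10.5), (16,G2,10.5), (16,G3,10.5), (16,G4,10.5), (19,G1,13), (20,G2,14), (22,G4,15), (27,G4,16), (29,G3,17.5), (29,G4,17.5)
Step 2: Sum ranks within each group.
R_1 = 38 (n_1 = 5)
R_2 = 32.5 (n_2 = 5)
R_3 = 34 (n_3 = 3)
R_4 = 66.5 (n_4 = 5)
Step 3: H = 12/(N(N+1)) * sum(R_i^2/n_i) - 3(N+1)
     = 12/(18*19) * (38^2/5 + 32.5^2/5 + 34^2/3 + 66.5^2/5) - 3*19
     = 0.035088 * 1769.83 - 57
     = 5.099415.
Step 4: Ties present; correction factor C = 1 - 84/(18^3 - 18) = 0.985552. Corrected H = 5.099415 / 0.985552 = 5.174171.
Step 5: Under H0, H ~ chi^2(3); p-value = 0.159479.
Step 6: alpha = 0.05. fail to reject H0.

H = 5.1742, df = 3, p = 0.159479, fail to reject H0.


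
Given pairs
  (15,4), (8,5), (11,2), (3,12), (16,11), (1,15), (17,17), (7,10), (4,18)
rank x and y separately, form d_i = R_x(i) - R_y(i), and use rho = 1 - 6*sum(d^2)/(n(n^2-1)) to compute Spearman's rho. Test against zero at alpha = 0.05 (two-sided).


Step 1: Rank x and y separately (midranks; no ties here).
rank(x): 15->7, 8->5, 11->6, 3->2, 16->8, 1->1, 17->9, 7->4, 4->3
rank(y): 4->2, 5->3, 2->1, 12->6, 11->5, 15->7, 17->8, 10->4, 18->9
Step 2: d_i = R_x(i) - R_y(i); compute d_i^2.
  (7-2)^2=25, (5-3)^2=4, (6-1)^2=25, (2-6)^2=16, (8-5)^2=9, (1-7)^2=36, (9-8)^2=1, (4-4)^2=0, (3-9)^2=36
sum(d^2) = 152.
Step 3: rho = 1 - 6*152 / (9*(9^2 - 1)) = 1 - 912/720 = -0.266667.
Step 4: Under H0, t = rho * sqrt((n-2)/(1-rho^2)) = -0.7320 ~ t(7).
Step 5: Two-sided p-value from the t-distribution with 7 df = 0.487922.
Step 6: alpha = 0.05. fail to reject H0.

rho = -0.2667, p = 0.487922, fail to reject H0 at alpha = 0.05.


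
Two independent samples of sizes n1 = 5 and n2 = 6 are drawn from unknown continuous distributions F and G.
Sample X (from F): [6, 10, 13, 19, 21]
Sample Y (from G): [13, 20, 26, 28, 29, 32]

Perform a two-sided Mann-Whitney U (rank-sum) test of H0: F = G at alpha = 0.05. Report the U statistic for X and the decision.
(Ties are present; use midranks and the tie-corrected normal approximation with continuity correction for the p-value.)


Step 1: Combine and sort all 11 observations; assign midranks.
sorted (value, group): (6,X), (10,X), (13,X), (13,Y), (19,X), (20,Y), (21,X), (26,Y), (28,Y), (29,Y), (32,Y)
ranks: 6->1, 10->2, 13->3.5, 13->3.5, 19->5, 20->6, 21->7, 26->8, 28->9, 29->10, 32->11
Step 2: Rank sum for X: R1 = 1 + 2 + 3.5 + 5 + 7 = 18.5.
Step 3: U_X = R1 - n1(n1+1)/2 = 18.5 - 5*6/2 = 18.5 - 15 = 3.5.
       U_Y = n1*n2 - U_X = 30 - 3.5 = 26.5.
Step 4: Ties are present, so use the tie-corrected normal approximation (with continuity correction) for the p-value.
Step 5: p-value = 0.044126; compare to alpha = 0.05. reject H0.

U_X = 3.5, p = 0.044126, reject H0 at alpha = 0.05.


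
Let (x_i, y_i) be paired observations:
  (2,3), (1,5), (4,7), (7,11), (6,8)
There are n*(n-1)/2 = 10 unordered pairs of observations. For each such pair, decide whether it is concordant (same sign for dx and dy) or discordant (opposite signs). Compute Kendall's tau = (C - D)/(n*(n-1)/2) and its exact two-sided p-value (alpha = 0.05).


Step 1: Enumerate the 10 unordered pairs (i,j) with i<j and classify each by sign(x_j-x_i) * sign(y_j-y_i).
  (1,2):dx=-1,dy=+2->D; (1,3):dx=+2,dy=+4->C; (1,4):dx=+5,dy=+8->C; (1,5):dx=+4,dy=+5->C
  (2,3):dx=+3,dy=+2->C; (2,4):dx=+6,dy=+6->C; (2,5):dx=+5,dy=+3->C; (3,4):dx=+3,dy=+4->C
  (3,5):dx=+2,dy=+1->C; (4,5):dx=-1,dy=-3->C
Step 2: C = 9, D = 1, total pairs = 10.
Step 3: tau = (C - D)/(n(n-1)/2) = (9 - 1)/10 = 0.800000.
Step 4: Exact two-sided p-value (enumerate n! = 120 permutations of y under H0): p = 0.083333.
Step 5: alpha = 0.05. fail to reject H0.

tau_b = 0.8000 (C=9, D=1), p = 0.083333, fail to reject H0.


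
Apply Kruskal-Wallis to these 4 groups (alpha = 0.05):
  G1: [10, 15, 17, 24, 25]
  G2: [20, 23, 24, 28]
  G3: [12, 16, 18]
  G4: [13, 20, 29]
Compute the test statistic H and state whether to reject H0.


Step 1: Combine all N = 15 observations and assign midranks.
sorted (value, group, rank): (10,G1,1), (12,G3,2), (13,G4,3), (15,G1,4), (16,G3,5), (17,G1,6), (18,G3,7), (20,G2,8.5), (20,G4,8.5), (23,G2,10), (24,G1,11.5), (24,G2,11.5), (25,G1,13), (28,G2,14), (29,G4,15)
Step 2: Sum ranks within each group.
R_1 = 35.5 (n_1 = 5)
R_2 = 44 (n_2 = 4)
R_3 = 14 (n_3 = 3)
R_4 = 26.5 (n_4 = 3)
Step 3: H = 12/(N(N+1)) * sum(R_i^2/n_i) - 3(N+1)
     = 12/(15*16) * (35.5^2/5 + 44^2/4 + 14^2/3 + 26.5^2/3) - 3*16
     = 0.050000 * 1035.47 - 48
     = 3.773333.
Step 4: Ties present; correction factor C = 1 - 12/(15^3 - 15) = 0.996429. Corrected H = 3.773333 / 0.996429 = 3.786858.
Step 5: Under H0, H ~ chi^2(3); p-value = 0.285418.
Step 6: alpha = 0.05. fail to reject H0.

H = 3.7869, df = 3, p = 0.285418, fail to reject H0.


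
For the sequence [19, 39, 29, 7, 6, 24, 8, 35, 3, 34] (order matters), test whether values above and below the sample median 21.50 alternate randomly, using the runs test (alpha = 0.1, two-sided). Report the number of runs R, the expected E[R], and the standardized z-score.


Step 1: Compute median = 21.50; label A = above, B = below.
Labels in order: BAABBABABA  (n_A = 5, n_B = 5)
Step 2: Count runs R = 8.
Step 3: Under H0 (random ordering), E[R] = 2*n_A*n_B/(n_A+n_B) + 1 = 2*5*5/10 + 1 = 6.0000.
        Var[R] = 2*n_A*n_B*(2*n_A*n_B - n_A - n_B) / ((n_A+n_B)^2 * (n_A+n_B-1)) = 2000/900 = 2.2222.
        SD[R] = 1.4907.
Step 4: Continuity-corrected z = (R - 0.5 - E[R]) / SD[R] = (8 - 0.5 - 6.0000) / 1.4907 = 1.0062.
Step 5: Two-sided p-value via normal approximation = 2*(1 - Phi(|z|)) = 0.314305.
Step 6: alpha = 0.1. fail to reject H0.

R = 8, z = 1.0062, p = 0.314305, fail to reject H0.


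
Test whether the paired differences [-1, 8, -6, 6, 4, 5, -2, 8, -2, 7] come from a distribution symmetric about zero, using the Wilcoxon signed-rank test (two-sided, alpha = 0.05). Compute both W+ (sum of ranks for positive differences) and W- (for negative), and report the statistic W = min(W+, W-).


Step 1: Drop any zero differences (none here) and take |d_i|.
|d| = [1, 8, 6, 6, 4, 5, 2, 8, 2, 7]
Step 2: Midrank |d_i| (ties get averaged ranks).
ranks: |1|->1, |8|->9.5, |6|->6.5, |6|->6.5, |4|->4, |5|->5, |2|->2.5, |8|->9.5, |2|->2.5, |7|->8
Step 3: Attach original signs; sum ranks with positive sign and with negative sign.
W+ = 9.5 + 6.5 + 4 + 5 + 9.5 + 8 = 42.5
W- = 1 + 6.5 + 2.5 + 2.5 = 12.5
(Check: W+ + W- = 55 should equal n(n+1)/2 = 55.)
Step 4: Test statistic W = min(W+, W-) = 12.5.
Step 5: Ties in |d|, so use the tie-corrected normal approximation.
        E[W] = n(n+1)/4 = 10*11/4 = 27.5.
        Tie groups: |d|=2 (t=2), |d|=6 (t=2), |d|=8 (t=2); sum(t^3 - t) = 18.
        Var[W] = n(n+1)(2n+1)/24 - sum(t^3-t)/48 = 2310/24 - 18/48 = 95.875.
        z = (W - E[W]) / sqrt(Var[W]) = (12.5 - 27.5) / 9.7916 = -1.5319.
        Two-sided p = 2*Phi(z) = 0.125540.
Step 6: alpha = 0.05. fail to reject H0.

W+ = 42.5, W- = 12.5, W = min = 12.5, p = 0.125540, fail to reject H0.


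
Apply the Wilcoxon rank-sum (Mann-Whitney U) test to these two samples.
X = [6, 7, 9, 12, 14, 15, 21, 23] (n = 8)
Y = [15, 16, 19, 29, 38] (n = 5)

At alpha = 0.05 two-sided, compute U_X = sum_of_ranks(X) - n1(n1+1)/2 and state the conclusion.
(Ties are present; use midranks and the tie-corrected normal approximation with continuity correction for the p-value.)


Step 1: Combine and sort all 13 observations; assign midranks.
sorted (value, group): (6,X), (7,X), (9,X), (12,X), (14,X), (15,X), (15,Y), (16,Y), (19,Y), (21,X), (23,X), (29,Y), (38,Y)
ranks: 6->1, 7->2, 9->3, 12->4, 14->5, 15->6.5, 15->6.5, 16->8, 19->9, 21->10, 23->11, 29->12, 38->13
Step 2: Rank sum for X: R1 = 1 + 2 + 3 + 4 + 5 + 6.5 + 10 + 11 = 42.5.
Step 3: U_X = R1 - n1(n1+1)/2 = 42.5 - 8*9/2 = 42.5 - 36 = 6.5.
       U_Y = n1*n2 - U_X = 40 - 6.5 = 33.5.
Step 4: Ties are present, so use the tie-corrected normal approximation (with continuity correction) for the p-value.
Step 5: p-value = 0.056699; compare to alpha = 0.05. fail to reject H0.

U_X = 6.5, p = 0.056699, fail to reject H0 at alpha = 0.05.


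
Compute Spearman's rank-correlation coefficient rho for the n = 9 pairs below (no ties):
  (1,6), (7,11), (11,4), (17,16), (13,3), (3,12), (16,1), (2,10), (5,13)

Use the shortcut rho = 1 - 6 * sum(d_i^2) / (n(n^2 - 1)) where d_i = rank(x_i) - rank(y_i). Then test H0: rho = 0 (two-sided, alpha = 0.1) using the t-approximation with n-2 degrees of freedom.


Step 1: Rank x and y separately (midranks; no ties here).
rank(x): 1->1, 7->5, 11->6, 17->9, 13->7, 3->3, 16->8, 2->2, 5->4
rank(y): 6->4, 11->6, 4->3, 16->9, 3->2, 12->7, 1->1, 10->5, 13->8
Step 2: d_i = R_x(i) - R_y(i); compute d_i^2.
  (1-4)^2=9, (5-6)^2=1, (6-3)^2=9, (9-9)^2=0, (7-2)^2=25, (3-7)^2=16, (8-1)^2=49, (2-5)^2=9, (4-8)^2=16
sum(d^2) = 134.
Step 3: rho = 1 - 6*134 / (9*(9^2 - 1)) = 1 - 804/720 = -0.116667.
Step 4: Under H0, t = rho * sqrt((n-2)/(1-rho^2)) = -0.3108 ~ t(7).
Step 5: Two-sided p-value from the t-distribution with 7 df = 0.765008.
Step 6: alpha = 0.1. fail to reject H0.

rho = -0.1167, p = 0.765008, fail to reject H0 at alpha = 0.1.


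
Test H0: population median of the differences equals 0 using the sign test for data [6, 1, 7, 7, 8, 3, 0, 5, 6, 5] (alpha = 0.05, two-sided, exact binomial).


Step 1: Discard zero differences. Original n = 10; n_eff = number of nonzero differences = 9.
Nonzero differences (with sign): +6, +1, +7, +7, +8, +3, +5, +6, +5
Step 2: Count signs: positive = 9, negative = 0.
Step 3: Under H0: P(positive) = 0.5, so the number of positives S ~ Bin(9, 0.5).
Step 4: Two-sided exact p-value = sum of Bin(9,0.5) probabilities at or below the observed probability = 0.003906.
Step 5: alpha = 0.05. reject H0.

n_eff = 9, pos = 9, neg = 0, p = 0.003906, reject H0.


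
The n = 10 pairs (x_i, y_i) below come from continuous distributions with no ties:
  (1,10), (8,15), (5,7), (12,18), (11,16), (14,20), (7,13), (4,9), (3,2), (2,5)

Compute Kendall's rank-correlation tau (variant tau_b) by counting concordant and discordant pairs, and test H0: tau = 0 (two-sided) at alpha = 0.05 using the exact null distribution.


Step 1: Enumerate the 45 unordered pairs (i,j) with i<j and classify each by sign(x_j-x_i) * sign(y_j-y_i).
  (1,2):dx=+7,dy=+5->C; (1,3):dx=+4,dy=-3->D; (1,4):dx=+11,dy=+8->C; (1,5):dx=+10,dy=+6->C
  (1,6):dx=+13,dy=+10->C; (1,7):dx=+6,dy=+3->C; (1,8):dx=+3,dy=-1->D; (1,9):dx=+2,dy=-8->D
  (1,10):dx=+1,dy=-5->D; (2,3):dx=-3,dy=-8->C; (2,4):dx=+4,dy=+3->C; (2,5):dx=+3,dy=+1->C
  (2,6):dx=+6,dy=+5->C; (2,7):dx=-1,dy=-2->C; (2,8):dx=-4,dy=-6->C; (2,9):dx=-5,dy=-13->C
  (2,10):dx=-6,dy=-10->C; (3,4):dx=+7,dy=+11->C; (3,5):dx=+6,dy=+9->C; (3,6):dx=+9,dy=+13->C
  (3,7):dx=+2,dy=+6->C; (3,8):dx=-1,dy=+2->D; (3,9):dx=-2,dy=-5->C; (3,10):dx=-3,dy=-2->C
  (4,5):dx=-1,dy=-2->C; (4,6):dx=+2,dy=+2->C; (4,7):dx=-5,dy=-5->C; (4,8):dx=-8,dy=-9->C
  (4,9):dx=-9,dy=-16->C; (4,10):dx=-10,dy=-13->C; (5,6):dx=+3,dy=+4->C; (5,7):dx=-4,dy=-3->C
  (5,8):dx=-7,dy=-7->C; (5,9):dx=-8,dy=-14->C; (5,10):dx=-9,dy=-11->C; (6,7):dx=-7,dy=-7->C
  (6,8):dx=-10,dy=-11->C; (6,9):dx=-11,dy=-18->C; (6,10):dx=-12,dy=-15->C; (7,8):dx=-3,dy=-4->C
  (7,9):dx=-4,dy=-11->C; (7,10):dx=-5,dy=-8->C; (8,9):dx=-1,dy=-7->C; (8,10):dx=-2,dy=-4->C
  (9,10):dx=-1,dy=+3->D
Step 2: C = 39, D = 6, total pairs = 45.
Step 3: tau = (C - D)/(n(n-1)/2) = (39 - 6)/45 = 0.733333.
Step 4: Exact two-sided p-value (enumerate n! = 3628800 permutations of y under H0): p = 0.002213.
Step 5: alpha = 0.05. reject H0.

tau_b = 0.7333 (C=39, D=6), p = 0.002213, reject H0.


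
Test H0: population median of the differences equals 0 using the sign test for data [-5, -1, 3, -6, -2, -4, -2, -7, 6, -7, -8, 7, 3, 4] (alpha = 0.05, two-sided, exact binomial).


Step 1: Discard zero differences. Original n = 14; n_eff = number of nonzero differences = 14.
Nonzero differences (with sign): -5, -1, +3, -6, -2, -4, -2, -7, +6, -7, -8, +7, +3, +4
Step 2: Count signs: positive = 5, negative = 9.
Step 3: Under H0: P(positive) = 0.5, so the number of positives S ~ Bin(14, 0.5).
Step 4: Two-sided exact p-value = sum of Bin(14,0.5) probabilities at or below the observed probability = 0.423950.
Step 5: alpha = 0.05. fail to reject H0.

n_eff = 14, pos = 5, neg = 9, p = 0.423950, fail to reject H0.


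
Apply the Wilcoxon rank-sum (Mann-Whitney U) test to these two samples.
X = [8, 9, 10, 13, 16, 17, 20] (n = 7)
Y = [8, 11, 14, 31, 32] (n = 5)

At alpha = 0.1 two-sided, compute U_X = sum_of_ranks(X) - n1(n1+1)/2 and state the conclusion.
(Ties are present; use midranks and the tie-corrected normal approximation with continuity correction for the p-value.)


Step 1: Combine and sort all 12 observations; assign midranks.
sorted (value, group): (8,X), (8,Y), (9,X), (10,X), (11,Y), (13,X), (14,Y), (16,X), (17,X), (20,X), (31,Y), (32,Y)
ranks: 8->1.5, 8->1.5, 9->3, 10->4, 11->5, 13->6, 14->7, 16->8, 17->9, 20->10, 31->11, 32->12
Step 2: Rank sum for X: R1 = 1.5 + 3 + 4 + 6 + 8 + 9 + 10 = 41.5.
Step 3: U_X = R1 - n1(n1+1)/2 = 41.5 - 7*8/2 = 41.5 - 28 = 13.5.
       U_Y = n1*n2 - U_X = 35 - 13.5 = 21.5.
Step 4: Ties are present, so use the tie-corrected normal approximation (with continuity correction) for the p-value.
Step 5: p-value = 0.569088; compare to alpha = 0.1. fail to reject H0.

U_X = 13.5, p = 0.569088, fail to reject H0 at alpha = 0.1.


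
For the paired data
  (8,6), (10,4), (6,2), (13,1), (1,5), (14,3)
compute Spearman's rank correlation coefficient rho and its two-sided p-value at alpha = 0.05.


Step 1: Rank x and y separately (midranks; no ties here).
rank(x): 8->3, 10->4, 6->2, 13->5, 1->1, 14->6
rank(y): 6->6, 4->4, 2->2, 1->1, 5->5, 3->3
Step 2: d_i = R_x(i) - R_y(i); compute d_i^2.
  (3-6)^2=9, (4-4)^2=0, (2-2)^2=0, (5-1)^2=16, (1-5)^2=16, (6-3)^2=9
sum(d^2) = 50.
Step 3: rho = 1 - 6*50 / (6*(6^2 - 1)) = 1 - 300/210 = -0.428571.
Step 4: Under H0, t = rho * sqrt((n-2)/(1-rho^2)) = -0.9487 ~ t(4).
Step 5: Two-sided p-value from the t-distribution with 4 df = 0.396501.
Step 6: alpha = 0.05. fail to reject H0.

rho = -0.4286, p = 0.396501, fail to reject H0 at alpha = 0.05.


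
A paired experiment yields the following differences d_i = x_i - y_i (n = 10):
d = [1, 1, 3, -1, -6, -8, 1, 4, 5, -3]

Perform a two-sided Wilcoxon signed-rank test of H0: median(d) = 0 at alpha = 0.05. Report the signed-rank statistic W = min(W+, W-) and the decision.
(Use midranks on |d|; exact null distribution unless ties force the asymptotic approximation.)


Step 1: Drop any zero differences (none here) and take |d_i|.
|d| = [1, 1, 3, 1, 6, 8, 1, 4, 5, 3]
Step 2: Midrank |d_i| (ties get averaged ranks).
ranks: |1|->2.5, |1|->2.5, |3|->5.5, |1|->2.5, |6|->9, |8|->10, |1|->2.5, |4|->7, |5|->8, |3|->5.5
Step 3: Attach original signs; sum ranks with positive sign and with negative sign.
W+ = 2.5 + 2.5 + 5.5 + 2.5 + 7 + 8 = 28
W- = 2.5 + 9 + 10 + 5.5 = 27
(Check: W+ + W- = 55 should equal n(n+1)/2 = 55.)
Step 4: Test statistic W = min(W+, W-) = 27.
Step 5: Ties in |d|, so use the tie-corrected normal approximation.
        E[W] = n(n+1)/4 = 10*11/4 = 27.5.
        Tie groups: |d|=1 (t=4), |d|=3 (t=2); sum(t^3 - t) = 66.
        Var[W] = n(n+1)(2n+1)/24 - sum(t^3-t)/48 = 2310/24 - 66/48 = 94.875.
        z = (W - E[W]) / sqrt(Var[W]) = (27 - 27.5) / 9.7404 = -0.0513.
        Two-sided p = 2*Phi(z) = 0.959060.
Step 6: alpha = 0.05. fail to reject H0.

W+ = 28, W- = 27, W = min = 27, p = 0.959060, fail to reject H0.


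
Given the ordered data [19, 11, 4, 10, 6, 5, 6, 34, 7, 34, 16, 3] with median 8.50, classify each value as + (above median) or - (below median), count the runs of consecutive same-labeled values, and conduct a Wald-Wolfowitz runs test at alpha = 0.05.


Step 1: Compute median = 8.50; label A = above, B = below.
Labels in order: AABABBBABAAB  (n_A = 6, n_B = 6)
Step 2: Count runs R = 8.
Step 3: Under H0 (random ordering), E[R] = 2*n_A*n_B/(n_A+n_B) + 1 = 2*6*6/12 + 1 = 7.0000.
        Var[R] = 2*n_A*n_B*(2*n_A*n_B - n_A - n_B) / ((n_A+n_B)^2 * (n_A+n_B-1)) = 4320/1584 = 2.7273.
        SD[R] = 1.6514.
Step 4: Continuity-corrected z = (R - 0.5 - E[R]) / SD[R] = (8 - 0.5 - 7.0000) / 1.6514 = 0.3028.
Step 5: Two-sided p-value via normal approximation = 2*(1 - Phi(|z|)) = 0.762069.
Step 6: alpha = 0.05. fail to reject H0.

R = 8, z = 0.3028, p = 0.762069, fail to reject H0.


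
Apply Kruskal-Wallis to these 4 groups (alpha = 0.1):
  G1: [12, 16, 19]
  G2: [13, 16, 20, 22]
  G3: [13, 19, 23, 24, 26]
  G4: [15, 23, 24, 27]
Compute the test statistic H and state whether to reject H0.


Step 1: Combine all N = 16 observations and assign midranks.
sorted (value, group, rank): (12,G1,1), (13,G2,2.5), (13,G3,2.5), (15,G4,4), (16,G1,5.5), (16,G2,5.5), (19,G1,7.5), (19,G3,7.5), (20,G2,9), (22,G2,10), (23,G3,11.5), (23,G4,11.5), (24,G3,13.5), (24,G4,13.5), (26,G3,15), (27,G4,16)
Step 2: Sum ranks within each group.
R_1 = 14 (n_1 = 3)
R_2 = 27 (n_2 = 4)
R_3 = 50 (n_3 = 5)
R_4 = 45 (n_4 = 4)
Step 3: H = 12/(N(N+1)) * sum(R_i^2/n_i) - 3(N+1)
     = 12/(16*17) * (14^2/3 + 27^2/4 + 50^2/5 + 45^2/4) - 3*17
     = 0.044118 * 1253.83 - 51
     = 4.316176.
Step 4: Ties present; correction factor C = 1 - 30/(16^3 - 16) = 0.992647. Corrected H = 4.316176 / 0.992647 = 4.348148.
Step 5: Under H0, H ~ chi^2(3); p-value = 0.226242.
Step 6: alpha = 0.1. fail to reject H0.

H = 4.3481, df = 3, p = 0.226242, fail to reject H0.


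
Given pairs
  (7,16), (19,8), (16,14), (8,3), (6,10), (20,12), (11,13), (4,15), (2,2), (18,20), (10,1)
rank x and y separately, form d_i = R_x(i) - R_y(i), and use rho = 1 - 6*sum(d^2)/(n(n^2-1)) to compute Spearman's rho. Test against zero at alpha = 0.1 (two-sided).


Step 1: Rank x and y separately (midranks; no ties here).
rank(x): 7->4, 19->10, 16->8, 8->5, 6->3, 20->11, 11->7, 4->2, 2->1, 18->9, 10->6
rank(y): 16->10, 8->4, 14->8, 3->3, 10->5, 12->6, 13->7, 15->9, 2->2, 20->11, 1->1
Step 2: d_i = R_x(i) - R_y(i); compute d_i^2.
  (4-10)^2=36, (10-4)^2=36, (8-8)^2=0, (5-3)^2=4, (3-5)^2=4, (11-6)^2=25, (7-7)^2=0, (2-9)^2=49, (1-2)^2=1, (9-11)^2=4, (6-1)^2=25
sum(d^2) = 184.
Step 3: rho = 1 - 6*184 / (11*(11^2 - 1)) = 1 - 1104/1320 = 0.163636.
Step 4: Under H0, t = rho * sqrt((n-2)/(1-rho^2)) = 0.4976 ~ t(9).
Step 5: Two-sided p-value from the t-distribution with 9 df = 0.630685.
Step 6: alpha = 0.1. fail to reject H0.

rho = 0.1636, p = 0.630685, fail to reject H0 at alpha = 0.1.


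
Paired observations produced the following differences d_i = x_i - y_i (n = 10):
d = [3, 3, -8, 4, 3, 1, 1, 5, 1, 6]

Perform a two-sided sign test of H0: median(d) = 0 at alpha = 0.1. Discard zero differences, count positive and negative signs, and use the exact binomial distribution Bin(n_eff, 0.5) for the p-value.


Step 1: Discard zero differences. Original n = 10; n_eff = number of nonzero differences = 10.
Nonzero differences (with sign): +3, +3, -8, +4, +3, +1, +1, +5, +1, +6
Step 2: Count signs: positive = 9, negative = 1.
Step 3: Under H0: P(positive) = 0.5, so the number of positives S ~ Bin(10, 0.5).
Step 4: Two-sided exact p-value = sum of Bin(10,0.5) probabilities at or below the observed probability = 0.021484.
Step 5: alpha = 0.1. reject H0.

n_eff = 10, pos = 9, neg = 1, p = 0.021484, reject H0.


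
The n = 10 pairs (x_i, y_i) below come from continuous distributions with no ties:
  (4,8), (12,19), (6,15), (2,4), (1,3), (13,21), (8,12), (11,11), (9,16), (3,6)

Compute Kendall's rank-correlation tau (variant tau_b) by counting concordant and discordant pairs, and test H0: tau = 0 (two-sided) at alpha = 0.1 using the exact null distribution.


Step 1: Enumerate the 45 unordered pairs (i,j) with i<j and classify each by sign(x_j-x_i) * sign(y_j-y_i).
  (1,2):dx=+8,dy=+11->C; (1,3):dx=+2,dy=+7->C; (1,4):dx=-2,dy=-4->C; (1,5):dx=-3,dy=-5->C
  (1,6):dx=+9,dy=+13->C; (1,7):dx=+4,dy=+4->C; (1,8):dx=+7,dy=+3->C; (1,9):dx=+5,dy=+8->C
  (1,10):dx=-1,dy=-2->C; (2,3):dx=-6,dy=-4->C; (2,4):dx=-10,dy=-15->C; (2,5):dx=-11,dy=-16->C
  (2,6):dx=+1,dy=+2->C; (2,7):dx=-4,dy=-7->C; (2,8):dx=-1,dy=-8->C; (2,9):dx=-3,dy=-3->C
  (2,10):dx=-9,dy=-13->C; (3,4):dx=-4,dy=-11->C; (3,5):dx=-5,dy=-12->C; (3,6):dx=+7,dy=+6->C
  (3,7):dx=+2,dy=-3->D; (3,8):dx=+5,dy=-4->D; (3,9):dx=+3,dy=+1->C; (3,10):dx=-3,dy=-9->C
  (4,5):dx=-1,dy=-1->C; (4,6):dx=+11,dy=+17->C; (4,7):dx=+6,dy=+8->C; (4,8):dx=+9,dy=+7->C
  (4,9):dx=+7,dy=+12->C; (4,10):dx=+1,dy=+2->C; (5,6):dx=+12,dy=+18->C; (5,7):dx=+7,dy=+9->C
  (5,8):dx=+10,dy=+8->C; (5,9):dx=+8,dy=+13->C; (5,10):dx=+2,dy=+3->C; (6,7):dx=-5,dy=-9->C
  (6,8):dx=-2,dy=-10->C; (6,9):dx=-4,dy=-5->C; (6,10):dx=-10,dy=-15->C; (7,8):dx=+3,dy=-1->D
  (7,9):dx=+1,dy=+4->C; (7,10):dx=-5,dy=-6->C; (8,9):dx=-2,dy=+5->D; (8,10):dx=-8,dy=-5->C
  (9,10):dx=-6,dy=-10->C
Step 2: C = 41, D = 4, total pairs = 45.
Step 3: tau = (C - D)/(n(n-1)/2) = (41 - 4)/45 = 0.822222.
Step 4: Exact two-sided p-value (enumerate n! = 3628800 permutations of y under H0): p = 0.000358.
Step 5: alpha = 0.1. reject H0.

tau_b = 0.8222 (C=41, D=4), p = 0.000358, reject H0.


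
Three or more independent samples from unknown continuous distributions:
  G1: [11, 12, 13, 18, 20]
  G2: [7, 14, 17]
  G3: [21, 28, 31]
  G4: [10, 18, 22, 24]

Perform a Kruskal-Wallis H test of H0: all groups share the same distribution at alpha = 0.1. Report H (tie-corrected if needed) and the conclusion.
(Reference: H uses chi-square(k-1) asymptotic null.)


Step 1: Combine all N = 15 observations and assign midranks.
sorted (value, group, rank): (7,G2,1), (10,G4,2), (11,G1,3), (12,G1,4), (13,G1,5), (14,G2,6), (17,G2,7), (18,G1,8.5), (18,G4,8.5), (20,G1,10), (21,G3,11), (22,G4,12), (24,G4,13), (28,G3,14), (31,G3,15)
Step 2: Sum ranks within each group.
R_1 = 30.5 (n_1 = 5)
R_2 = 14 (n_2 = 3)
R_3 = 40 (n_3 = 3)
R_4 = 35.5 (n_4 = 4)
Step 3: H = 12/(N(N+1)) * sum(R_i^2/n_i) - 3(N+1)
     = 12/(15*16) * (30.5^2/5 + 14^2/3 + 40^2/3 + 35.5^2/4) - 3*16
     = 0.050000 * 1099.78 - 48
     = 6.988958.
Step 4: Ties present; correction factor C = 1 - 6/(15^3 - 15) = 0.998214. Corrected H = 6.988958 / 0.998214 = 7.001461.
Step 5: Under H0, H ~ chi^2(3); p-value = 0.071851.
Step 6: alpha = 0.1. reject H0.

H = 7.0015, df = 3, p = 0.071851, reject H0.


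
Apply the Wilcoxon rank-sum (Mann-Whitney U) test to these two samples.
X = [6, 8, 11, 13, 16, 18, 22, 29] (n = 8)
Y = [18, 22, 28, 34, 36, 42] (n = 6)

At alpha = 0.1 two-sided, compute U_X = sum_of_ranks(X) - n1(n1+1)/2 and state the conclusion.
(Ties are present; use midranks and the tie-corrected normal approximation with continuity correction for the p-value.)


Step 1: Combine and sort all 14 observations; assign midranks.
sorted (value, group): (6,X), (8,X), (11,X), (13,X), (16,X), (18,X), (18,Y), (22,X), (22,Y), (28,Y), (29,X), (34,Y), (36,Y), (42,Y)
ranks: 6->1, 8->2, 11->3, 13->4, 16->5, 18->6.5, 18->6.5, 22->8.5, 22->8.5, 28->10, 29->11, 34->12, 36->13, 42->14
Step 2: Rank sum for X: R1 = 1 + 2 + 3 + 4 + 5 + 6.5 + 8.5 + 11 = 41.
Step 3: U_X = R1 - n1(n1+1)/2 = 41 - 8*9/2 = 41 - 36 = 5.
       U_Y = n1*n2 - U_X = 48 - 5 = 43.
Step 4: Ties are present, so use the tie-corrected normal approximation (with continuity correction) for the p-value.
Step 5: p-value = 0.016684; compare to alpha = 0.1. reject H0.

U_X = 5, p = 0.016684, reject H0 at alpha = 0.1.


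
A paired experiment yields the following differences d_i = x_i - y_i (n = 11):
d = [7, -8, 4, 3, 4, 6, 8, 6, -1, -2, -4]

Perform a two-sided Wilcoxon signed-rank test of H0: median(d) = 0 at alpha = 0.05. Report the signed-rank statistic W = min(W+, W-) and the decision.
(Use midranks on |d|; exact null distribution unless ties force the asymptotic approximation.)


Step 1: Drop any zero differences (none here) and take |d_i|.
|d| = [7, 8, 4, 3, 4, 6, 8, 6, 1, 2, 4]
Step 2: Midrank |d_i| (ties get averaged ranks).
ranks: |7|->9, |8|->10.5, |4|->5, |3|->3, |4|->5, |6|->7.5, |8|->10.5, |6|->7.5, |1|->1, |2|->2, |4|->5
Step 3: Attach original signs; sum ranks with positive sign and with negative sign.
W+ = 9 + 5 + 3 + 5 + 7.5 + 10.5 + 7.5 = 47.5
W- = 10.5 + 1 + 2 + 5 = 18.5
(Check: W+ + W- = 66 should equal n(n+1)/2 = 66.)
Step 4: Test statistic W = min(W+, W-) = 18.5.
Step 5: Ties in |d|, so use the tie-corrected normal approximation.
        E[W] = n(n+1)/4 = 11*12/4 = 33.
        Tie groups: |d|=4 (t=3), |d|=6 (t=2), |d|=8 (t=2); sum(t^3 - t) = 36.
        Var[W] = n(n+1)(2n+1)/24 - sum(t^3-t)/48 = 3036/24 - 36/48 = 125.75.
        z = (W - E[W]) / sqrt(Var[W]) = (18.5 - 33) / 11.2138 = -1.2930.
        Two-sided p = 2*Phi(z) = 0.195995.
Step 6: alpha = 0.05. fail to reject H0.

W+ = 47.5, W- = 18.5, W = min = 18.5, p = 0.195995, fail to reject H0.


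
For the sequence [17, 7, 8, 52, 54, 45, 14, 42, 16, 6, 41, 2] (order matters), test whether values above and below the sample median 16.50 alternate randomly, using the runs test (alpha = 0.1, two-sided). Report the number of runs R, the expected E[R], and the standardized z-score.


Step 1: Compute median = 16.50; label A = above, B = below.
Labels in order: ABBAAABABBAB  (n_A = 6, n_B = 6)
Step 2: Count runs R = 8.
Step 3: Under H0 (random ordering), E[R] = 2*n_A*n_B/(n_A+n_B) + 1 = 2*6*6/12 + 1 = 7.0000.
        Var[R] = 2*n_A*n_B*(2*n_A*n_B - n_A - n_B) / ((n_A+n_B)^2 * (n_A+n_B-1)) = 4320/1584 = 2.7273.
        SD[R] = 1.6514.
Step 4: Continuity-corrected z = (R - 0.5 - E[R]) / SD[R] = (8 - 0.5 - 7.0000) / 1.6514 = 0.3028.
Step 5: Two-sided p-value via normal approximation = 2*(1 - Phi(|z|)) = 0.762069.
Step 6: alpha = 0.1. fail to reject H0.

R = 8, z = 0.3028, p = 0.762069, fail to reject H0.
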